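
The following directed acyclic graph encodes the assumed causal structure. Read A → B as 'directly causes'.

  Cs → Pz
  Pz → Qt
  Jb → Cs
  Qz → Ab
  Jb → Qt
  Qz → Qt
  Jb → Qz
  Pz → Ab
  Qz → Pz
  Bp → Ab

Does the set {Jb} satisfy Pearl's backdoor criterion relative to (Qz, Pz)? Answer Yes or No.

Backdoor paths from Qz to Pz (paths whose first edge points into Qz):
  P1: Qz <- Jb -> Cs -> Pz
  P2: Qz <- Jb -> Qt <- Pz
Condition 1 (no descendant of Qz in the set): holds — descendants of Qz are {Ab, Pz, Qt}; none are in {Jb}.
Condition 2 (every backdoor path blocked by {Jb}):
  P1: blocked at fork node Jb ∈ conditioning set.
  P2: blocked at fork node Jb ∈ conditioning set.
{Jb} satisfies the backdoor criterion.

Yes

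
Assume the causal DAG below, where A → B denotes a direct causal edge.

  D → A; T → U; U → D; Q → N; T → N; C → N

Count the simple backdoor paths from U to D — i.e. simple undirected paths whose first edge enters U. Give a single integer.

0

A backdoor path from U to D is any simple undirected path whose first edge points into U (i.e. leaves U via a parent).
Parents of U: {T}.
No simple path from any parent of U reaches D without revisiting U, so there are no backdoor paths.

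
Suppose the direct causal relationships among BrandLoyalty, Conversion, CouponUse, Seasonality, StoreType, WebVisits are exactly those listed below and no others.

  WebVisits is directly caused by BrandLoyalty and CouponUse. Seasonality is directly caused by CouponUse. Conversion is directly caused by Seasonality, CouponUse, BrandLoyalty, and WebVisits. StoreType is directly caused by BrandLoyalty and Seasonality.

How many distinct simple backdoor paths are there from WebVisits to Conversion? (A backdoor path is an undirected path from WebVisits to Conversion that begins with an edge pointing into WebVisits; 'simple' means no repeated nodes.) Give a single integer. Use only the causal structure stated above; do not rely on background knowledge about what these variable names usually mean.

6

A backdoor path from WebVisits to Conversion is any simple undirected path whose first edge points into WebVisits (i.e. leaves WebVisits via a parent).
Parents of WebVisits: {BrandLoyalty, CouponUse}.
Enumerating:
  P1: WebVisits <- BrandLoyalty -> StoreType <- Seasonality <- CouponUse -> Conversion
  P2: WebVisits <- BrandLoyalty -> StoreType <- Seasonality -> Conversion
  P3: WebVisits <- BrandLoyalty -> Conversion
  P4: WebVisits <- CouponUse -> Seasonality -> StoreType <- BrandLoyalty -> Conversion
  P5: WebVisits <- CouponUse -> Seasonality -> Conversion
  P6: WebVisits <- CouponUse -> Conversion
That exhausts the simple backdoor paths. Count: 6.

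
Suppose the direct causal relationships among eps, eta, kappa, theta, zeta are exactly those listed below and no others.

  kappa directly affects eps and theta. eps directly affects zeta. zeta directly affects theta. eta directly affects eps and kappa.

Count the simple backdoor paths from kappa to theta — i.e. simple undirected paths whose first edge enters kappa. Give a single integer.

A backdoor path from kappa to theta is any simple undirected path whose first edge points into kappa (i.e. leaves kappa via a parent).
Parents of kappa: {eta}.
Enumerating:
  P1: kappa <- eta -> eps -> zeta -> theta
That exhausts the simple backdoor paths. Count: 1.

1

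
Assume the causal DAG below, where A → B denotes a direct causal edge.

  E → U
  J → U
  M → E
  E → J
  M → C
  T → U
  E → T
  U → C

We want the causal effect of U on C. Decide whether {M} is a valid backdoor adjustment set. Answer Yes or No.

Backdoor paths from U to C (paths whose first edge points into U):
  P1: U <- E <- M -> C
  P2: U <- J <- E <- M -> C
  P3: U <- T <- E <- M -> C
Condition 1 (no descendant of U in the set): holds — descendants of U are {C}; none are in {M}.
Condition 2 (every backdoor path blocked by {M}):
  P1: blocked at fork node M ∈ conditioning set.
  P2: blocked at fork node M ∈ conditioning set.
  P3: blocked at fork node M ∈ conditioning set.
{M} satisfies the backdoor criterion.

Yes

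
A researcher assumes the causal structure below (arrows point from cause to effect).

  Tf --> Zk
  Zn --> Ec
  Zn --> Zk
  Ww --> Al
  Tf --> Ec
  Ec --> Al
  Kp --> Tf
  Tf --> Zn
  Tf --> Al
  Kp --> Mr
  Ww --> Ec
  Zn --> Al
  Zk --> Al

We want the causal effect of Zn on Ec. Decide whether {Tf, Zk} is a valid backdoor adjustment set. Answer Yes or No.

Backdoor paths from Zn to Ec (paths whose first edge points into Zn):
  P1: Zn <- Tf -> Zk -> Al <- Ww -> Ec
  P2: Zn <- Tf -> Zk -> Al <- Ec
  P3: Zn <- Tf -> Ec
  P4: Zn <- Tf -> Al <- Ww -> Ec
  P5: Zn <- Tf -> Al <- Ec
Condition 1 (no descendant of Zn in the set): FAILS — Zk is a descendant of Zn.
Condition 2 (every backdoor path blocked by {Tf, Zk}):
  P1: blocked at fork node Tf ∈ conditioning set.
  P2: blocked at fork node Tf ∈ conditioning set.
  P3: blocked at fork node Tf ∈ conditioning set.
  P4: blocked at fork node Tf ∈ conditioning set.
  P5: blocked at fork node Tf ∈ conditioning set.
{Tf, Zk} does not satisfy the backdoor criterion.

No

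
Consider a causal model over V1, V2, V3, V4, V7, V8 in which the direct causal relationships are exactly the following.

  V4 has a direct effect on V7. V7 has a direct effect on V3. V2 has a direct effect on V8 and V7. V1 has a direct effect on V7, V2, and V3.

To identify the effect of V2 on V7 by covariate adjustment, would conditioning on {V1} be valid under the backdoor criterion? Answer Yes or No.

Backdoor paths from V2 to V7 (paths whose first edge points into V2):
  P1: V2 <- V1 -> V7
  P2: V2 <- V1 -> V3 <- V7
Condition 1 (no descendant of V2 in the set): holds — descendants of V2 are {V3, V7, V8}; none are in {V1}.
Condition 2 (every backdoor path blocked by {V1}):
  P1: blocked at fork node V1 ∈ conditioning set.
  P2: blocked at fork node V1 ∈ conditioning set.
{V1} satisfies the backdoor criterion.

Yes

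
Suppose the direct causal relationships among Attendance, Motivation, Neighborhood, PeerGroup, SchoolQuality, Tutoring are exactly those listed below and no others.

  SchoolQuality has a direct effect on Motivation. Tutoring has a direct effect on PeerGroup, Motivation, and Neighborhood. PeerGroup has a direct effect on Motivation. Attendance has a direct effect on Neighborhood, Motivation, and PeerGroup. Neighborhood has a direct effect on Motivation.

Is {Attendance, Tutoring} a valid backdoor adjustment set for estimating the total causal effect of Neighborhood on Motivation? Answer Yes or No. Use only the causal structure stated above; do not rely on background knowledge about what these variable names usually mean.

Backdoor paths from Neighborhood to Motivation (paths whose first edge points into Neighborhood):
  P1: Neighborhood <- Tutoring -> PeerGroup <- Attendance -> Motivation
  P2: Neighborhood <- Tutoring -> PeerGroup -> Motivation
  P3: Neighborhood <- Tutoring -> Motivation
  P4: Neighborhood <- Attendance -> PeerGroup <- Tutoring -> Motivation
  P5: Neighborhood <- Attendance -> PeerGroup -> Motivation
  P6: Neighborhood <- Attendance -> Motivation
Condition 1 (no descendant of Neighborhood in the set): holds — descendants of Neighborhood are {Motivation}; none are in {Attendance, Tutoring}.
Condition 2 (every backdoor path blocked by {Attendance, Tutoring}):
  P1: blocked at fork node Tutoring ∈ conditioning set.
  P2: blocked at fork node Tutoring ∈ conditioning set.
  P3: blocked at fork node Tutoring ∈ conditioning set.
  P4: blocked at fork node Attendance ∈ conditioning set.
  P5: blocked at fork node Attendance ∈ conditioning set.
  P6: blocked at fork node Attendance ∈ conditioning set.
{Attendance, Tutoring} satisfies the backdoor criterion.

Yes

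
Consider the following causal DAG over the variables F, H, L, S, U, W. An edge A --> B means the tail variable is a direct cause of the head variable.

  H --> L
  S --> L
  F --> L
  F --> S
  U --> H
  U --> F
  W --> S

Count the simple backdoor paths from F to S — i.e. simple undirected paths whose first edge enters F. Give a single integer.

A backdoor path from F to S is any simple undirected path whose first edge points into F (i.e. leaves F via a parent).
Parents of F: {U}.
Enumerating:
  P1: F <- U -> H -> L <- S
That exhausts the simple backdoor paths. Count: 1.

1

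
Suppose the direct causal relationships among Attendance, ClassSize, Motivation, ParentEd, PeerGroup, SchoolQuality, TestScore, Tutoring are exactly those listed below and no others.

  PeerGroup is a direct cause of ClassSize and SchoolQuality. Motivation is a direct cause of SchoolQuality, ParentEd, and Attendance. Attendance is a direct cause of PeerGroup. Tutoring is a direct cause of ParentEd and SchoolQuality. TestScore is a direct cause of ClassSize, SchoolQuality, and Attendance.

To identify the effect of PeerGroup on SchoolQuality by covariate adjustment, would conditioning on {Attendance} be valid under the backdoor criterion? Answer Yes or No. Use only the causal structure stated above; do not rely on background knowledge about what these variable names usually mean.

Yes

Backdoor paths from PeerGroup to SchoolQuality (paths whose first edge points into PeerGroup):
  P1: PeerGroup <- Attendance <- Motivation -> SchoolQuality
  P2: PeerGroup <- Attendance <- Motivation -> ParentEd <- Tutoring -> SchoolQuality
  P3: PeerGroup <- Attendance <- TestScore -> SchoolQuality
Condition 1 (no descendant of PeerGroup in the set): holds — descendants of PeerGroup are {ClassSize, SchoolQuality}; none are in {Attendance}.
Condition 2 (every backdoor path blocked by {Attendance}):
  P1: blocked at chain node Attendance ∈ conditioning set.
  P2: blocked at chain node Attendance ∈ conditioning set.
  P3: blocked at chain node Attendance ∈ conditioning set.
{Attendance} satisfies the backdoor criterion.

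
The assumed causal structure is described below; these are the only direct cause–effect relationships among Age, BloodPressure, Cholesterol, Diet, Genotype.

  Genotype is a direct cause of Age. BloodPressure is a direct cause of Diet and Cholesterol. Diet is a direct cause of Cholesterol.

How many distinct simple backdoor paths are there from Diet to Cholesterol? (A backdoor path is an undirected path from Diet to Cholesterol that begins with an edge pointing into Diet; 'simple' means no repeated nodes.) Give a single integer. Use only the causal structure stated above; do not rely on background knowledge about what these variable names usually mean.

A backdoor path from Diet to Cholesterol is any simple undirected path whose first edge points into Diet (i.e. leaves Diet via a parent).
Parents of Diet: {BloodPressure}.
Enumerating:
  P1: Diet <- BloodPressure -> Cholesterol
That exhausts the simple backdoor paths. Count: 1.

1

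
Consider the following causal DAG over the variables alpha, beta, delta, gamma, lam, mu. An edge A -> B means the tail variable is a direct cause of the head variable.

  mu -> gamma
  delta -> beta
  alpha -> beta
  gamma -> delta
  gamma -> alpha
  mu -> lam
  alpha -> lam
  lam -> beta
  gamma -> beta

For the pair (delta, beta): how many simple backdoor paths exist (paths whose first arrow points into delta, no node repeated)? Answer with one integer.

A backdoor path from delta to beta is any simple undirected path whose first edge points into delta (i.e. leaves delta via a parent).
Parents of delta: {gamma}.
Enumerating:
  P1: delta <- gamma <- mu -> lam <- alpha -> beta
  P2: delta <- gamma <- mu -> lam -> beta
  P3: delta <- gamma -> alpha -> lam -> beta
  P4: delta <- gamma -> alpha -> beta
  P5: delta <- gamma -> beta
That exhausts the simple backdoor paths. Count: 5.

5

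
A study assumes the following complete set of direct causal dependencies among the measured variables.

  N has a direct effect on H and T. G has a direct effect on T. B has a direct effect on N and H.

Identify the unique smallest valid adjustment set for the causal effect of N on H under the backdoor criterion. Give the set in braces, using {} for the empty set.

{B}

Variables eligible for adjustment (non-descendants of N, excluding N and H): {B, G}.
Backdoor paths from N to H:
  P1: N <- B -> H
The empty set is not sufficient: P1 (N <- B -> H) has no collider blocking it and no conditioned non-collider, so it is open.
Try {B}:
  P1: blocked at fork node B ∈ conditioning set.
{B} contains no descendant of N and blocks every backdoor path.
No other singleton works — e.g. {G} leaves P1 open — so {B} is the unique smallest valid adjustment set.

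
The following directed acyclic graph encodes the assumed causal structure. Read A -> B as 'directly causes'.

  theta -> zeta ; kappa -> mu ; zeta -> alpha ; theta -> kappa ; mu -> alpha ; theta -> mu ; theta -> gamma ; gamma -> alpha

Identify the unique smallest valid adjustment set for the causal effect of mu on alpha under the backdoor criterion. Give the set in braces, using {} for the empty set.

Variables eligible for adjustment (non-descendants of mu, excluding mu and alpha): {gamma, kappa, theta, zeta}.
Backdoor paths from mu to alpha:
  P1: mu <- theta -> zeta -> alpha
  P2: mu <- theta -> gamma -> alpha
  P3: mu <- kappa <- theta -> zeta -> alpha
  P4: mu <- kappa <- theta -> gamma -> alpha
The empty set is not sufficient: P1 (mu <- theta -> zeta -> alpha) has no collider blocking it and no conditioned non-collider, so it is open.
Try {theta}:
  P1: blocked at fork node theta ∈ conditioning set.
  P2: blocked at fork node theta ∈ conditioning set.
  P3: blocked at fork node theta ∈ conditioning set.
  P4: blocked at fork node theta ∈ conditioning set.
{theta} contains no descendant of mu and blocks every backdoor path.
No other singleton works — e.g. {zeta} leaves P2 open — so {theta} is the unique smallest valid adjustment set.

{theta}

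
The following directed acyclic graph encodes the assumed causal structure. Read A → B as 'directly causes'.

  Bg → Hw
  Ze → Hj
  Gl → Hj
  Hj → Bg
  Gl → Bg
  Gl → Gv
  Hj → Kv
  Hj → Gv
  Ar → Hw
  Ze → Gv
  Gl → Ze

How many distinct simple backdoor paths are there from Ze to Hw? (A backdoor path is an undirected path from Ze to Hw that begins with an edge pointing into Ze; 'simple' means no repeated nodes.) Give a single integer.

A backdoor path from Ze to Hw is any simple undirected path whose first edge points into Ze (i.e. leaves Ze via a parent).
Parents of Ze: {Gl}.
Enumerating:
  P1: Ze <- Gl -> Hj -> Bg -> Hw
  P2: Ze <- Gl -> Bg -> Hw
  P3: Ze <- Gl -> Gv <- Hj -> Bg -> Hw
That exhausts the simple backdoor paths. Count: 3.

3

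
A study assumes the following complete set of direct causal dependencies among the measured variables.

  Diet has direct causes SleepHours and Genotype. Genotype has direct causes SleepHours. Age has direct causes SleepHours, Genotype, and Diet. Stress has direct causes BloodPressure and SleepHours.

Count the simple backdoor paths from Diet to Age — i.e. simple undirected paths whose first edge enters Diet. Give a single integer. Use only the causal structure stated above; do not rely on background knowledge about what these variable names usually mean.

4

A backdoor path from Diet to Age is any simple undirected path whose first edge points into Diet (i.e. leaves Diet via a parent).
Parents of Diet: {Genotype, SleepHours}.
Enumerating:
  P1: Diet <- SleepHours -> Genotype -> Age
  P2: Diet <- SleepHours -> Age
  P3: Diet <- Genotype <- SleepHours -> Age
  P4: Diet <- Genotype -> Age
That exhausts the simple backdoor paths. Count: 4.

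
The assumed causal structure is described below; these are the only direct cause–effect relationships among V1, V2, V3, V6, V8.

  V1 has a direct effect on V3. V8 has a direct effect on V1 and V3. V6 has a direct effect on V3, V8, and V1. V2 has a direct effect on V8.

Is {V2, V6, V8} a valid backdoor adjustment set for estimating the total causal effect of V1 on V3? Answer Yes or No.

Backdoor paths from V1 to V3 (paths whose first edge points into V1):
  P1: V1 <- V6 -> V8 -> V3
  P2: V1 <- V6 -> V3
  P3: V1 <- V8 <- V6 -> V3
  P4: V1 <- V8 -> V3
Condition 1 (no descendant of V1 in the set): holds — descendants of V1 are {V3}; none are in {V2, V6, V8}.
Condition 2 (every backdoor path blocked by {V2, V6, V8}):
  P1: blocked at fork node V6 ∈ conditioning set.
  P2: blocked at fork node V6 ∈ conditioning set.
  P3: blocked at chain node V8 ∈ conditioning set.
  P4: blocked at fork node V8 ∈ conditioning set.
{V2, V6, V8} satisfies the backdoor criterion.

Yes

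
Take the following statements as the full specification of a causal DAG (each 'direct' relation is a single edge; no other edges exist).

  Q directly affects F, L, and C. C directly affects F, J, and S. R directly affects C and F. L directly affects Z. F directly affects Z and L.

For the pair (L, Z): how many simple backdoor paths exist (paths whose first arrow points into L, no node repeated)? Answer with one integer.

4

A backdoor path from L to Z is any simple undirected path whose first edge points into L (i.e. leaves L via a parent).
Parents of L: {F, Q}.
Enumerating:
  P1: L <- Q -> C <- R -> F -> Z
  P2: L <- Q -> C -> F -> Z
  P3: L <- Q -> F -> Z
  P4: L <- F -> Z
That exhausts the simple backdoor paths. Count: 4.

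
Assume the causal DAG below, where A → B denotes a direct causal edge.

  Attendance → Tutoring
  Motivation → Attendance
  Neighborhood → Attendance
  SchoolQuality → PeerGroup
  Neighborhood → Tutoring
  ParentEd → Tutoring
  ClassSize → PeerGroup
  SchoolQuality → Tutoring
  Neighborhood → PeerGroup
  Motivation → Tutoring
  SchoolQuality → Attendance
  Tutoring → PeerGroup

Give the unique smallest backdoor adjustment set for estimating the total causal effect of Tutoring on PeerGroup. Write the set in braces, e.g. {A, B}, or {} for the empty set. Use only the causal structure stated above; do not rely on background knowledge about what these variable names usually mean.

Variables eligible for adjustment (non-descendants of Tutoring, excluding Tutoring and PeerGroup): {Attendance, ClassSize, Motivation, Neighborhood, ParentEd, SchoolQuality}.
Backdoor paths from Tutoring to PeerGroup:
  P1: Tutoring <- Motivation -> Attendance <- Neighborhood -> PeerGroup
  P2: Tutoring <- Motivation -> Attendance <- SchoolQuality -> PeerGroup
  P3: Tutoring <- Neighborhood -> Attendance <- SchoolQuality -> PeerGroup
  P4: Tutoring <- Neighborhood -> PeerGroup
  P5: Tutoring <- SchoolQuality -> Attendance <- Neighborhood -> PeerGroup
  P6: Tutoring <- SchoolQuality -> PeerGroup
  P7: Tutoring <- Attendance <- Neighborhood -> PeerGroup
  P8: Tutoring <- Attendance <- SchoolQuality -> PeerGroup
The empty set is not sufficient: P4 (Tutoring <- Neighborhood -> PeerGroup) has no collider blocking it and no conditioned non-collider, so it is open.
Try {Neighborhood, SchoolQuality}:
  P1: blocked at collider Attendance (neither it nor any descendant is in the conditioning set).
  P2: blocked at collider Attendance (neither it nor any descendant is in the conditioning set).
  P3: blocked at fork node Neighborhood ∈ conditioning set.
  P4: blocked at fork node Neighborhood ∈ conditioning set.
  P5: blocked at fork node SchoolQuality ∈ conditioning set.
  P6: blocked at fork node SchoolQuality ∈ conditioning set.
  P7: blocked at fork node Neighborhood ∈ conditioning set.
  P8: blocked at fork node SchoolQuality ∈ conditioning set.
{Neighborhood, SchoolQuality} contains no descendant of Tutoring and blocks every backdoor path.
Every element of {Neighborhood, SchoolQuality} is needed (dropping Neighborhood leaves P4 open; dropping SchoolQuality leaves P6 open), so no proper subset is valid.
Among all size-2 subsets of the eligible variables, only {Neighborhood, SchoolQuality} blocks every backdoor path, so it is the unique smallest valid adjustment set.

{Neighborhood, SchoolQuality}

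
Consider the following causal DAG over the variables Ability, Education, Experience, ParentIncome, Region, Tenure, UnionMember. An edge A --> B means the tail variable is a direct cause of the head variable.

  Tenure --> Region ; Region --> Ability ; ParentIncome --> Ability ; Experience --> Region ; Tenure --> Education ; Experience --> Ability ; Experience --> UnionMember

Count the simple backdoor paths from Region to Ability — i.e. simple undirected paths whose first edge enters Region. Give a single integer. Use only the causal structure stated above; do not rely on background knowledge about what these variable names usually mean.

A backdoor path from Region to Ability is any simple undirected path whose first edge points into Region (i.e. leaves Region via a parent).
Parents of Region: {Experience, Tenure}.
Enumerating:
  P1: Region <- Experience -> Ability
That exhausts the simple backdoor paths. Count: 1.

1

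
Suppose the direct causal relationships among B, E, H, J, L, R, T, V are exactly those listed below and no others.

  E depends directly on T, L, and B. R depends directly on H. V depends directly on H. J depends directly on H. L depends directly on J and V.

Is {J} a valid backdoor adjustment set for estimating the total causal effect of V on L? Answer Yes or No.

Yes

Backdoor paths from V to L (paths whose first edge points into V):
  P1: V <- H -> J -> L
Condition 1 (no descendant of V in the set): holds — descendants of V are {E, L}; none are in {J}.
Condition 2 (every backdoor path blocked by {J}):
  P1: blocked at chain node J ∈ conditioning set.
{J} satisfies the backdoor criterion.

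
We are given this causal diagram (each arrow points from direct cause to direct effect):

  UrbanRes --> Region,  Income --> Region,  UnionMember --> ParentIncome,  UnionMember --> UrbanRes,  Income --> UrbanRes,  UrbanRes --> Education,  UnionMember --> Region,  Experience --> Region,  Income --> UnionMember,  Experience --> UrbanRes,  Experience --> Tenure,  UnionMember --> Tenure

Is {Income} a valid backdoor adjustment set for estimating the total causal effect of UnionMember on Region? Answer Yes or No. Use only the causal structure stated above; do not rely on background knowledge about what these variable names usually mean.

Backdoor paths from UnionMember to Region (paths whose first edge points into UnionMember):
  P1: UnionMember <- Income -> UrbanRes <- Experience -> Region
  P2: UnionMember <- Income -> UrbanRes -> Region
  P3: UnionMember <- Income -> Region
Condition 1 (no descendant of UnionMember in the set): holds — descendants of UnionMember are {Education, ParentIncome, Region, Tenure, UrbanRes}; none are in {Income}.
Condition 2 (every backdoor path blocked by {Income}):
  P1: blocked at fork node Income ∈ conditioning set.
  P2: blocked at fork node Income ∈ conditioning set.
  P3: blocked at fork node Income ∈ conditioning set.
{Income} satisfies the backdoor criterion.

Yes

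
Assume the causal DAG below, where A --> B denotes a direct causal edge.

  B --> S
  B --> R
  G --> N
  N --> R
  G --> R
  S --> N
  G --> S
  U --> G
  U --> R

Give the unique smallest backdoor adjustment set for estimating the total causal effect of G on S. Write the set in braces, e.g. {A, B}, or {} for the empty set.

{}

Variables eligible for adjustment (non-descendants of G, excluding G and S): {B, U}.
Backdoor paths from G to S:
  P1: G <- U -> R <- B -> S
  P2: G <- U -> R <- N <- S
Each backdoor path contains an unconditioned collider, so every path is already blocked with the empty conditioning set:
  P1: blocked at collider R (neither it nor any descendant is in the conditioning set).
  P2: blocked at collider R (neither it nor any descendant is in the conditioning set).
The empty set is therefore the unique smallest valid set.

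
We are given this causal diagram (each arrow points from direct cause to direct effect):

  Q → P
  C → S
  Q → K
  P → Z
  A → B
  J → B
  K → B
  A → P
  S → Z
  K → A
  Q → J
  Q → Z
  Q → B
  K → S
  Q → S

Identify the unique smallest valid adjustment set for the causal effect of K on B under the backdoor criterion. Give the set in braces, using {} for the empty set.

Variables eligible for adjustment (non-descendants of K, excluding K and B): {C, J, Q}.
Backdoor paths from K to B:
  P1: K <- Q -> P <- A -> B
  P2: K <- Q -> S -> Z <- P <- A -> B
  P3: K <- Q -> J -> B
  P4: K <- Q -> Z <- P <- A -> B
  P5: K <- Q -> B
The empty set is not sufficient: P3 (K <- Q -> J -> B) has no collider blocking it and no conditioned non-collider, so it is open.
Try {Q}:
  P1: blocked at fork node Q ∈ conditioning set.
  P2: blocked at fork node Q ∈ conditioning set.
  P3: blocked at fork node Q ∈ conditioning set.
  P4: blocked at fork node Q ∈ conditioning set.
  P5: blocked at fork node Q ∈ conditioning set.
{Q} contains no descendant of K and blocks every backdoor path.
No other singleton works — e.g. {C} leaves P3 open — so {Q} is the unique smallest valid adjustment set.

{Q}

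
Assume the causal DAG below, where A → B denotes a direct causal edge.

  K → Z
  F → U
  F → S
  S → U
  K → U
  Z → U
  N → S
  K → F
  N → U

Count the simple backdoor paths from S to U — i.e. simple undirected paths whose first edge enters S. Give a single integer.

4

A backdoor path from S to U is any simple undirected path whose first edge points into S (i.e. leaves S via a parent).
Parents of S: {F, N}.
Enumerating:
  P1: S <- N -> U
  P2: S <- F <- K -> Z -> U
  P3: S <- F <- K -> U
  P4: S <- F -> U
That exhausts the simple backdoor paths. Count: 4.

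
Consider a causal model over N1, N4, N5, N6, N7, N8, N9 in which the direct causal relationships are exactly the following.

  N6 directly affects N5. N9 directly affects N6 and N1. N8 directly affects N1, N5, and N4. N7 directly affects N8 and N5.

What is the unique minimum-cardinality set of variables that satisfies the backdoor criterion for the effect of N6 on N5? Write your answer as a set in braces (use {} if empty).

Variables eligible for adjustment (non-descendants of N6, excluding N6 and N5): {N1, N4, N7, N8, N9}.
Backdoor paths from N6 to N5:
  P1: N6 <- N9 -> N1 <- N8 <- N7 -> N5
  P2: N6 <- N9 -> N1 <- N8 -> N5
Each backdoor path contains an unconditioned collider, so every path is already blocked with the empty conditioning set:
  P1: blocked at collider N1 (neither it nor any descendant is in the conditioning set).
  P2: blocked at collider N1 (neither it nor any descendant is in the conditioning set).
The empty set is therefore the unique smallest valid set.

{}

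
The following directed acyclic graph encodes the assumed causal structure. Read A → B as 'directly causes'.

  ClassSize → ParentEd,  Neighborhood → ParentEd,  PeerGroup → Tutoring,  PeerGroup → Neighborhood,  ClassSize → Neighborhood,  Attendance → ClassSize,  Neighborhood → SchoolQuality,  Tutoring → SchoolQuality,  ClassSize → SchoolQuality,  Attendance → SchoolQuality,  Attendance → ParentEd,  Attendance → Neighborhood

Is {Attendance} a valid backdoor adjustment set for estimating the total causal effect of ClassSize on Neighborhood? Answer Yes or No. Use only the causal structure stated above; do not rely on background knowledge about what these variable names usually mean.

Backdoor paths from ClassSize to Neighborhood (paths whose first edge points into ClassSize):
  P1: ClassSize <- Attendance -> Neighborhood
  P2: ClassSize <- Attendance -> SchoolQuality <- Neighborhood
  P3: ClassSize <- Attendance -> SchoolQuality <- Tutoring <- PeerGroup -> Neighborhood
  P4: ClassSize <- Attendance -> ParentEd <- Neighborhood
Condition 1 (no descendant of ClassSize in the set): holds — descendants of ClassSize are {Neighborhood, ParentEd, SchoolQuality}; none are in {Attendance}.
Condition 2 (every backdoor path blocked by {Attendance}):
  P1: blocked at fork node Attendance ∈ conditioning set.
  P2: blocked at fork node Attendance ∈ conditioning set.
  P3: blocked at fork node Attendance ∈ conditioning set.
  P4: blocked at fork node Attendance ∈ conditioning set.
{Attendance} satisfies the backdoor criterion.

Yes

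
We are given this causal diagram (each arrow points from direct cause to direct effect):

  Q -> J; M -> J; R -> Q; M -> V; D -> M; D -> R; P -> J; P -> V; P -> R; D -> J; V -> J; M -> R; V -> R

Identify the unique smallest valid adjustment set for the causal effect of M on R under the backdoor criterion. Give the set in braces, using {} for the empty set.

{D}

Variables eligible for adjustment (non-descendants of M, excluding M and R): {D, P}.
Backdoor paths from M to R:
  P1: M <- D -> R
  P2: M <- D -> J <- P -> V -> R
  P3: M <- D -> J <- P -> R
  P4: M <- D -> J <- V <- P -> R
  P5: M <- D -> J <- V -> R
  P6: M <- D -> J <- Q <- R
The empty set is not sufficient: P1 (M <- D -> R) has no collider blocking it and no conditioned non-collider, so it is open.
Try {D}:
  P1: blocked at fork node D ∈ conditioning set.
  P2: blocked at fork node D ∈ conditioning set.
  P3: blocked at fork node D ∈ conditioning set.
  P4: blocked at fork node D ∈ conditioning set.
  P5: blocked at fork node D ∈ conditioning set.
  P6: blocked at fork node D ∈ conditioning set.
{D} contains no descendant of M and blocks every backdoor path.
No other singleton works — e.g. {P} leaves P1 open — so {D} is the unique smallest valid adjustment set.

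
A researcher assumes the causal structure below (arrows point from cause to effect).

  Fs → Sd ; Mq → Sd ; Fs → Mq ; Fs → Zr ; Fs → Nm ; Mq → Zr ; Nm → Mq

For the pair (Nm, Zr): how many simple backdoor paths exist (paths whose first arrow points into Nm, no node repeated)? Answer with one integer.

3

A backdoor path from Nm to Zr is any simple undirected path whose first edge points into Nm (i.e. leaves Nm via a parent).
Parents of Nm: {Fs}.
Enumerating:
  P1: Nm <- Fs -> Mq -> Zr
  P2: Nm <- Fs -> Zr
  P3: Nm <- Fs -> Sd <- Mq -> Zr
That exhausts the simple backdoor paths. Count: 3.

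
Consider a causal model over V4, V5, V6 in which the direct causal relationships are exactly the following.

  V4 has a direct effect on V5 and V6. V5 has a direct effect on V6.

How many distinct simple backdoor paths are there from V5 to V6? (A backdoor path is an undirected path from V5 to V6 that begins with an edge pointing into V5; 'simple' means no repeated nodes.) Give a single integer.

A backdoor path from V5 to V6 is any simple undirected path whose first edge points into V5 (i.e. leaves V5 via a parent).
Parents of V5: {V4}.
Enumerating:
  P1: V5 <- V4 -> V6
That exhausts the simple backdoor paths. Count: 1.

1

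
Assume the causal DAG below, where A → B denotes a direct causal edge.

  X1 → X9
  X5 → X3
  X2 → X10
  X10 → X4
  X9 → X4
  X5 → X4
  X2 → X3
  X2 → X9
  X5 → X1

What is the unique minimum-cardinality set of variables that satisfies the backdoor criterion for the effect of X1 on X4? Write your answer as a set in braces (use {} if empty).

{X5}

Variables eligible for adjustment (non-descendants of X1, excluding X1 and X4): {X10, X2, X3, X5}.
Backdoor paths from X1 to X4:
  P1: X1 <- X5 -> X3 <- X2 -> X10 -> X4
  P2: X1 <- X5 -> X3 <- X2 -> X9 -> X4
  P3: X1 <- X5 -> X4
The empty set is not sufficient: P3 (X1 <- X5 -> X4) has no collider blocking it and no conditioned non-collider, so it is open.
Try {X5}:
  P1: blocked at fork node X5 ∈ conditioning set.
  P2: blocked at fork node X5 ∈ conditioning set.
  P3: blocked at fork node X5 ∈ conditioning set.
{X5} contains no descendant of X1 and blocks every backdoor path.
No other singleton works — e.g. {X2} leaves P3 open — so {X5} is the unique smallest valid adjustment set.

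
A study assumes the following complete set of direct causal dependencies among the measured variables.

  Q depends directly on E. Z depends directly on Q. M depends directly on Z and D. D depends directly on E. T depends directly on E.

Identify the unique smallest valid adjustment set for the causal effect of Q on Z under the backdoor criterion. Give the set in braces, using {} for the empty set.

{}

Variables eligible for adjustment (non-descendants of Q, excluding Q and Z): {D, E, T}.
Backdoor paths from Q to Z:
  P1: Q <- E -> D -> M <- Z
Each backdoor path contains an unconditioned collider, so every path is already blocked with the empty conditioning set:
  P1: blocked at collider M (neither it nor any descendant is in the conditioning set).
The empty set is therefore the unique smallest valid set.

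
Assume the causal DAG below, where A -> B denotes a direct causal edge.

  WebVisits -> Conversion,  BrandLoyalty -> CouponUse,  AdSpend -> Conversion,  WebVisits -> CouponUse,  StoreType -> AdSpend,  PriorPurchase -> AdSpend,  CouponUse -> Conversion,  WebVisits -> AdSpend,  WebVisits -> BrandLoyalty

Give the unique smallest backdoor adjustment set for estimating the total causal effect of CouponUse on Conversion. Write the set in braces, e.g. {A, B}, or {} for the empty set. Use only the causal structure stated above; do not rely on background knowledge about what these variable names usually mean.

Variables eligible for adjustment (non-descendants of CouponUse, excluding CouponUse and Conversion): {AdSpend, BrandLoyalty, PriorPurchase, StoreType, WebVisits}.
Backdoor paths from CouponUse to Conversion:
  P1: CouponUse <- WebVisits -> AdSpend -> Conversion
  P2: CouponUse <- WebVisits -> Conversion
  P3: CouponUse <- BrandLoyalty <- WebVisits -> AdSpend -> Conversion
  P4: CouponUse <- BrandLoyalty <- WebVisits -> Conversion
The empty set is not sufficient: P1 (CouponUse <- WebVisits -> AdSpend -> Conversion) has no collider blocking it and no conditioned non-collider, so it is open.
Try {WebVisits}:
  P1: blocked at fork node WebVisits ∈ conditioning set.
  P2: blocked at fork node WebVisits ∈ conditioning set.
  P3: blocked at fork node WebVisits ∈ conditioning set.
  P4: blocked at fork node WebVisits ∈ conditioning set.
{WebVisits} contains no descendant of CouponUse and blocks every backdoor path.
No other singleton works — e.g. {StoreType} leaves P1 open — so {WebVisits} is the unique smallest valid adjustment set.

{WebVisits}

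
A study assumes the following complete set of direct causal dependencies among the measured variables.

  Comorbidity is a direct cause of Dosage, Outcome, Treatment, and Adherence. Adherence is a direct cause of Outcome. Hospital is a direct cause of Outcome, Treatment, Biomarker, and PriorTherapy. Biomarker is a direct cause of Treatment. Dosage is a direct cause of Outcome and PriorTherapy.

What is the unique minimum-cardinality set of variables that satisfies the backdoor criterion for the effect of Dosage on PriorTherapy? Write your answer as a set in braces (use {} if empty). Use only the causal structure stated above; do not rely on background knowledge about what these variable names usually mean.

Variables eligible for adjustment (non-descendants of Dosage, excluding Dosage and PriorTherapy): {Adherence, Biomarker, Comorbidity, Hospital, Treatment}.
Backdoor paths from Dosage to PriorTherapy:
  P1: Dosage <- Comorbidity -> Adherence -> Outcome <- Hospital -> PriorTherapy
  P2: Dosage <- Comorbidity -> Treatment <- Hospital -> PriorTherapy
  P3: Dosage <- Comorbidity -> Treatment <- Biomarker <- Hospital -> PriorTherapy
  P4: Dosage <- Comorbidity -> Outcome <- Hospital -> PriorTherapy
Each backdoor path contains an unconditioned collider, so every path is already blocked with the empty conditioning set:
  P1: blocked at collider Outcome (neither it nor any descendant is in the conditioning set).
  P2: blocked at collider Treatment (neither it nor any descendant is in the conditioning set).
  P3: blocked at collider Treatment (neither it nor any descendant is in the conditioning set).
  P4: blocked at collider Outcome (neither it nor any descendant is in the conditioning set).
The empty set is therefore the unique smallest valid set.

{}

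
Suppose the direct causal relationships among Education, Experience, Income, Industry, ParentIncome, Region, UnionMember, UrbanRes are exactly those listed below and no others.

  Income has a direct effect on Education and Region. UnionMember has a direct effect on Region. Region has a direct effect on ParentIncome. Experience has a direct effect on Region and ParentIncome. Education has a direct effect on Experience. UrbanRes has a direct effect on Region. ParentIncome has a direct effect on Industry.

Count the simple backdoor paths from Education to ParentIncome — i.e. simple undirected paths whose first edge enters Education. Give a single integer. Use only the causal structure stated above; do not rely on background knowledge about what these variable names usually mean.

A backdoor path from Education to ParentIncome is any simple undirected path whose first edge points into Education (i.e. leaves Education via a parent).
Parents of Education: {Income}.
Enumerating:
  P1: Education <- Income -> Region <- Experience -> ParentIncome
  P2: Education <- Income -> Region -> ParentIncome
That exhausts the simple backdoor paths. Count: 2.

2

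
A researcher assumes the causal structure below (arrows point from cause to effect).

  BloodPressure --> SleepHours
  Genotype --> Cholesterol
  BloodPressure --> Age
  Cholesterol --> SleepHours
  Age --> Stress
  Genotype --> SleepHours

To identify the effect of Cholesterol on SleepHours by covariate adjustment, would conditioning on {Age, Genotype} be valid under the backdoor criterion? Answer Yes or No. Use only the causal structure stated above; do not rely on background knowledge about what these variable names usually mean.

Backdoor paths from Cholesterol to SleepHours (paths whose first edge points into Cholesterol):
  P1: Cholesterol <- Genotype -> SleepHours
Condition 1 (no descendant of Cholesterol in the set): holds — descendants of Cholesterol are {SleepHours}; none are in {Age, Genotype}.
Condition 2 (every backdoor path blocked by {Age, Genotype}):
  P1: blocked at fork node Genotype ∈ conditioning set.
{Age, Genotype} satisfies the backdoor criterion.

Yes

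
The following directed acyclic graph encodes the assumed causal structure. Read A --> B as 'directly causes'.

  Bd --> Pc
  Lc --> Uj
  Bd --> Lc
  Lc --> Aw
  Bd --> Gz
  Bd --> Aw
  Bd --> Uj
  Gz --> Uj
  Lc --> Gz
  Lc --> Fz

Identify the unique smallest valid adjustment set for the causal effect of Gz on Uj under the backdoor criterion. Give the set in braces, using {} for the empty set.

{Bd, Lc}

Variables eligible for adjustment (non-descendants of Gz, excluding Gz and Uj): {Aw, Bd, Fz, Lc, Pc}.
Backdoor paths from Gz to Uj:
  P1: Gz <- Bd -> Lc -> Uj
  P2: Gz <- Bd -> Uj
  P3: Gz <- Bd -> Aw <- Lc -> Uj
  P4: Gz <- Lc <- Bd -> Uj
  P5: Gz <- Lc -> Uj
  P6: Gz <- Lc -> Aw <- Bd -> Uj
The empty set is not sufficient: P1 (Gz <- Bd -> Lc -> Uj) has no collider blocking it and no conditioned non-collider, so it is open.
Try {Bd, Lc}:
  P1: blocked at fork node Bd ∈ conditioning set.
  P2: blocked at fork node Bd ∈ conditioning set.
  P3: blocked at fork node Bd ∈ conditioning set.
  P4: blocked at chain node Lc ∈ conditioning set.
  P5: blocked at fork node Lc ∈ conditioning set.
  P6: blocked at fork node Lc ∈ conditioning set.
{Bd, Lc} contains no descendant of Gz and blocks every backdoor path.
Every element of {Bd, Lc} is needed (dropping Bd leaves P2 open; dropping Lc leaves P5 open), so no proper subset is valid.
Among all size-2 subsets of the eligible variables, only {Bd, Lc} blocks every backdoor path, so it is the unique smallest valid adjustment set.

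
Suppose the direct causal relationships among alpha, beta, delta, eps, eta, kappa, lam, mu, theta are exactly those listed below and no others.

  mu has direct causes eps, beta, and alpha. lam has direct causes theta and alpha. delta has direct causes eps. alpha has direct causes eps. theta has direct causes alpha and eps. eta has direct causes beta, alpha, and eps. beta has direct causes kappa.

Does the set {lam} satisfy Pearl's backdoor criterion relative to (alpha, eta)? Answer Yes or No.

No

Backdoor paths from alpha to eta (paths whose first edge points into alpha):
  P1: alpha <- eps -> eta
  P2: alpha <- eps -> mu <- beta -> eta
Condition 1 (no descendant of alpha in the set): FAILS — lam is a descendant of alpha.
Condition 2 (every backdoor path blocked by {lam}):
  P1: open — no interior node is in the conditioning set.
  P2: blocked at collider mu (neither it nor any descendant is in the conditioning set).
{lam} does not satisfy the backdoor criterion.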